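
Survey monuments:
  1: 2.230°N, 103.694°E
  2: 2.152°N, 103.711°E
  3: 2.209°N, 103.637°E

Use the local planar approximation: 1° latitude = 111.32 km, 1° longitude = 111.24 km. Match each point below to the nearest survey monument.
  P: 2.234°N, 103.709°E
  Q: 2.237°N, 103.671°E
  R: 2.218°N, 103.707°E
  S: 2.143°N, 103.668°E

P→1; Q→1; R→1; S→2

P at 2.234°N, 103.709°E:
  1: √((-0.004·111.32)² + (-0.015·111.24)²) = √(0.19827 + 2.78423) = 1.727 km
  2: √((-0.082·111.32)² + (0.002·111.24)²) = √(83.32477 + 0.04950) = 9.131 km
  3: √((-0.025·111.32)² + (-0.072·111.24)²) = √(7.74509 + 64.14857) = 8.479 km
  → nearest: 1 (1.727 km)
Q at 2.237°N, 103.671°E:
  1: √((-0.007·111.32)² + (0.023·111.24)²) = √(0.60721 + 6.54602) = 2.675 km
  2: √((-0.085·111.32)² + (0.040·111.24)²) = √(89.53323 + 19.79894) = 10.456 km
  3: √((-0.028·111.32)² + (-0.034·111.24)²) = √(9.71544 + 14.30473) = 4.901 km
  → nearest: 1 (2.675 km)
R at 2.218°N, 103.707°E:
  1: √((0.012·111.32)² + (-0.013·111.24)²) = √(1.78447 + 2.09126) = 1.969 km
  2: √((-0.066·111.32)² + (0.004·111.24)²) = √(53.98017 + 0.19799) = 7.361 km
  3: √((-0.009·111.32)² + (-0.070·111.24)²) = √(1.00376 + 60.63425) = 7.851 km
  → nearest: 1 (1.969 km)
S at 2.143°N, 103.668°E:
  1: √((0.087·111.32)² + (0.026·111.24)²) = √(93.79613 + 8.36505) = 10.107 km
  2: √((0.009·111.32)² + (0.043·111.24)²) = √(1.00376 + 22.88015) = 4.887 km
  3: √((0.066·111.32)² + (-0.031·111.24)²) = √(53.98017 + 11.89174) = 8.116 km
  → nearest: 2 (4.887 km)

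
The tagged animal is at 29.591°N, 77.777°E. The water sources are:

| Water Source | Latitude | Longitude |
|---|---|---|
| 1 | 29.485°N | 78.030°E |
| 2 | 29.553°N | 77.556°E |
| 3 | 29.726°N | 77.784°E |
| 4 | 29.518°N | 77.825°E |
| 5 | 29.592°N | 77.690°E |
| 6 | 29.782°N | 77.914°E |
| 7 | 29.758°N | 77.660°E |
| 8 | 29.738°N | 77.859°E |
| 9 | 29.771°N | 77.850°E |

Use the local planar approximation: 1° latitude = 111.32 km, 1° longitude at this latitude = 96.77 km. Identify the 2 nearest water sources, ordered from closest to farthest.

Distances from 29.591°N, 77.777°E:
1: √((-0.106·111.32)² + (0.253·96.77)²) = √(139.23811 + 599.40799) = 27.178 km
2: √((-0.038·111.32)² + (-0.221·96.77)²) = √(17.89425 + 457.36827) = 21.801 km
3: √((0.135·111.32)² + (0.007·96.77)²) = √(225.84680 + 0.45886) = 15.043 km
4: √((-0.073·111.32)² + (0.048·96.77)²) = √(66.03773 + 21.57565) = 9.360 km
5: √((0.001·111.32)² + (-0.087·96.77)²) = √(0.01239 + 70.87939) = 8.420 km
6: √((0.191·111.32)² + (0.137·96.77)²) = √(452.07775 + 175.76104) = 25.057 km
7: √((0.167·111.32)² + (-0.117·96.77)²) = √(345.60446 + 128.18972) = 21.767 km
8: √((0.147·111.32)² + (0.082·96.77)²) = √(267.78181 + 62.96645) = 18.186 km
9: √((0.180·111.32)² + (0.073·96.77)²) = √(401.50541 + 49.90306) = 21.246 km
Sorted: 5 (8.420 km) < 4 (9.360 km) < 3 (15.043 km) < 8 (18.186 km) < …

5, 4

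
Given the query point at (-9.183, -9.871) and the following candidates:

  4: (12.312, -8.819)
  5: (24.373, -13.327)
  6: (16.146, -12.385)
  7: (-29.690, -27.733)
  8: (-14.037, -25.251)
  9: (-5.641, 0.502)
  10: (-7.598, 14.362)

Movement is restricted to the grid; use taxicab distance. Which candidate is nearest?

Distances from (-9.183, -9.871):
4: 22.547
5: 37.012
6: 27.843
7: 38.369
8: 20.234
9: 13.915
10: 25.818
Minimum: 9 at 13.915.

9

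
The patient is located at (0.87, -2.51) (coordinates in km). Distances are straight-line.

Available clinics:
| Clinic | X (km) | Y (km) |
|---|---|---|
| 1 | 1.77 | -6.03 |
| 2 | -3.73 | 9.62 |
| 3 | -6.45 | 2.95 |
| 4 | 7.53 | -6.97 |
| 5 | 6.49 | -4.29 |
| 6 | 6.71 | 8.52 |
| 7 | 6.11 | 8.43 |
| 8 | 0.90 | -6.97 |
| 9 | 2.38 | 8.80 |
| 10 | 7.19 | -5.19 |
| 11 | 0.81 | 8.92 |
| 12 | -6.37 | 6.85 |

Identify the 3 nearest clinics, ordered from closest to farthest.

Distances from (0.87, -2.51):
1: 3.63 km
2: 12.97 km
3: 9.13 km
4: 8.02 km
5: 5.90 km
6: 12.48 km
7: 12.13 km
8: 4.46 km
9: 11.41 km
10: 6.86 km
11: 11.43 km
12: 11.83 km
Sorted: 1 (3.63 km) < 8 (4.46 km) < 5 (5.90 km) < 10 (6.86 km) < 4 (8.02 km) < …

1, 8, 5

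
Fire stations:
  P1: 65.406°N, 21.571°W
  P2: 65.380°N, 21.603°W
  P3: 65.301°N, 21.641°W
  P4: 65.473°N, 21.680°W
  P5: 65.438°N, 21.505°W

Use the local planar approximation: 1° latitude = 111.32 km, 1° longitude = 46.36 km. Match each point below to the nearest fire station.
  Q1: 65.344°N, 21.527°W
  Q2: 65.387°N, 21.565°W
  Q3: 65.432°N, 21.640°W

Q1→P2; Q2→P2; Q3→P1

Q1 at 65.344°N, 21.527°W:
  P1: √((0.062·111.32)² + (-0.044·46.36)²) = √(47.63540 + 4.16095) = 7.197 km
  P2: √((0.036·111.32)² + (-0.076·46.36)²) = √(16.06022 + 12.41407) = 5.336 km
  P3: √((-0.043·111.32)² + (-0.114·46.36)²) = √(22.91307 + 27.93165) = 7.131 km
  P4: √((0.129·111.32)² + (-0.153·46.36)²) = √(206.21764 + 50.31178) = 16.017 km
  P5: √((0.094·111.32)² + (0.022·46.36)²) = √(109.49697 + 1.04024) = 10.514 km
  → nearest: P2 (5.336 km)
Q2 at 65.387°N, 21.565°W:
  P1: √((0.019·111.32)² + (-0.006·46.36)²) = √(4.47356 + 0.07737) = 2.133 km
  P2: √((-0.007·111.32)² + (-0.038·46.36)²) = √(0.60721 + 3.10352) = 1.926 km
  P3: √((-0.086·111.32)² + (-0.076·46.36)²) = √(91.65229 + 12.41407) = 10.201 km
  P4: √((0.086·111.32)² + (-0.115·46.36)²) = √(91.65229 + 28.42383) = 10.958 km
  P5: √((0.051·111.32)² + (0.060·46.36)²) = √(32.23196 + 7.73730) = 6.322 km
  → nearest: P2 (1.926 km)
Q3 at 65.432°N, 21.640°W:
  P1: √((-0.026·111.32)² + (0.069·46.36)²) = √(8.37709 + 10.23258) = 4.314 km
  P2: √((-0.052·111.32)² + (0.037·46.36)²) = √(33.50835 + 2.94232) = 6.037 km
  P3: √((-0.131·111.32)² + (-0.001·46.36)²) = √(212.66156 + 0.00215) = 14.583 km
  P4: √((0.041·111.32)² + (-0.040·46.36)²) = √(20.83119 + 3.43880) = 4.926 km
  P5: √((0.006·111.32)² + (0.135·46.36)²) = √(0.44612 + 39.17007) = 6.294 km
  → nearest: P1 (4.314 km)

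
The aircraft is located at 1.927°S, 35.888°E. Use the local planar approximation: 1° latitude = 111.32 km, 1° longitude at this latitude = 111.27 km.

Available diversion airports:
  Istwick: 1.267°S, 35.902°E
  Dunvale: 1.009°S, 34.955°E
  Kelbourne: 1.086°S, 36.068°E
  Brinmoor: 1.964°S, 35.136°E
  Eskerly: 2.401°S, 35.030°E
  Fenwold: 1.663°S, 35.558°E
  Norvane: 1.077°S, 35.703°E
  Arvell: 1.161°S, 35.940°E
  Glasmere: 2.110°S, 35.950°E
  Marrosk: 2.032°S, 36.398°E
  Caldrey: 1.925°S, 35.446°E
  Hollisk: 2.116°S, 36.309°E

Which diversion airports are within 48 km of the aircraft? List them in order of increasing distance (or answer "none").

Distances from 1.927°S, 35.888°E:
Istwick: √((0.660·111.32)² + (0.014·111.27)²) = √(5398.01723 + 2.42668) = 73.488 km
Dunvale: √((0.918·111.32)² + (-0.933·111.27)²) = √(10443.15581 + 10777.53554) = 145.673 km
Kelbourne: √((0.841·111.32)² + (0.180·111.27)²) = √(8764.72687 + 401.14482) = 95.739 km
Brinmoor: √((-0.037·111.32)² + (-0.752·111.27)²) = √(16.96484 + 7001.51232) = 83.776 km
Eskerly: √((-0.474·111.32)² + (-0.858·111.27)²) = √(2784.21699 + 9114.45598) = 109.081 km
Fenwold: √((0.264·111.32)² + (-0.330·111.27)²) = √(863.68276 + 1348.29230) = 47.032 km
Norvane: √((0.850·111.32)² + (-0.185·111.27)²) = √(8953.32288 + 423.74017) = 96.835 km
Arvell: √((0.766·111.32)² + (0.052·111.27)²) = √(7271.16391 + 33.47826) = 85.467 km
Glasmere: √((-0.183·111.32)² + (0.062·111.27)²) = √(415.00046 + 47.59261) = 21.508 km
Marrosk: √((-0.105·111.32)² + (0.510·111.27)²) = √(136.62337 + 3220.30146) = 57.939 km
Caldrey: √((0.002·111.32)² + (-0.442·111.27)²) = √(0.04957 + 2418.80420) = 49.182 km
Hollisk: √((-0.189·111.32)² + (0.421·111.27)²) = √(442.65972 + 2194.42311) = 51.353 km
Threshold 48 km: Glasmere (21.508 km), Fenwold (47.032 km) are within range.

Glasmere, Fenwold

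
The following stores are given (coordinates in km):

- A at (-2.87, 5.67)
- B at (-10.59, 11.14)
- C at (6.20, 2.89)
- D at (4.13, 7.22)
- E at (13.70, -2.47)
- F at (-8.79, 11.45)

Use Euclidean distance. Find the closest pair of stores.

Pairwise distances:
A–B: 9.46 km
A–C: 9.49 km
A–D: 7.17 km
A–E: 18.46 km
A–F: 8.27 km
B–C: 18.71 km
B–D: 15.23 km
B–E: 27.84 km
B–F: 1.83 km
C–D: 4.80 km
C–E: 9.22 km
C–F: 17.26 km
D–E: 13.62 km
D–F: 13.59 km
E–F: 26.45 km
Closest pair: B–F at 1.83 km.

B and F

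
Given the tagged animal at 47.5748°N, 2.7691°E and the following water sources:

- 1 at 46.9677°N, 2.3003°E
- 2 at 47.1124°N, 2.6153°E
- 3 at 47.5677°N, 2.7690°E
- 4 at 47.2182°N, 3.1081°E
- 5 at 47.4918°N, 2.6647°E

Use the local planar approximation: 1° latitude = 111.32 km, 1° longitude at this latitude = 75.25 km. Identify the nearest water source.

Distances from 47.5748°N, 2.7691°E:
1: √((-0.6071·111.32)² + (-0.4688·75.25)²) = √(4567.377005 + 1244.480840) = 76.2355 km
2: √((-0.4624·111.32)² + (-0.1538·75.25)²) = √(2649.610561 + 133.944745) = 52.7594 km
3: √((-0.0071·111.32)² + (-0.0001·75.25)²) = √(0.624688 + 0.000057) = 0.7904 km
4: √((-0.3566·111.32)² + (0.3390·75.25)²) = √(1575.828944 + 650.747345) = 47.1866 km
5: √((-0.0830·111.32)² + (-0.1044·75.25)²) = √(85.369469 + 61.718307) = 12.1280 km
Minimum: 3 at 0.7904 km.

3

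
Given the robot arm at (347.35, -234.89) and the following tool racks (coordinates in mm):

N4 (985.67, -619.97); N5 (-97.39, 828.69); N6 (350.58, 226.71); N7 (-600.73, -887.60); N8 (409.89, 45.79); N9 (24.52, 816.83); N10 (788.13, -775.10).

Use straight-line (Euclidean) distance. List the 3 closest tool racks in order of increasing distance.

Distances from (347.35, -234.89):
N4: √((638.32)² + (-385.08)²) = √(407452.4224 + 148286.6064) = 745.48 mm
N5: √((-444.74)² + (1063.58)²) = √(197793.6676 + 1131202.4164) = 1152.82 mm
N6: √((3.23)² + (461.60)²) = √(10.4329 + 213074.5600) = 461.61 mm
N7: √((-948.08)² + (-652.71)²) = √(898855.6864 + 426030.3441) = 1151.04 mm
N8: √((62.54)² + (280.68)²) = √(3911.2516 + 78781.2624) = 287.56 mm
N9: √((-322.83)² + (1051.72)²) = √(104219.2089 + 1106114.9584) = 1100.15 mm
N10: √((440.78)² + (-540.21)²) = √(194287.0084 + 291826.8441) = 697.22 mm
Sorted: N8 (287.56 mm) < N6 (461.61 mm) < N10 (697.22 mm) < N4 (745.48 mm) < N9 (1100.15 mm) < …

N8, N6, N10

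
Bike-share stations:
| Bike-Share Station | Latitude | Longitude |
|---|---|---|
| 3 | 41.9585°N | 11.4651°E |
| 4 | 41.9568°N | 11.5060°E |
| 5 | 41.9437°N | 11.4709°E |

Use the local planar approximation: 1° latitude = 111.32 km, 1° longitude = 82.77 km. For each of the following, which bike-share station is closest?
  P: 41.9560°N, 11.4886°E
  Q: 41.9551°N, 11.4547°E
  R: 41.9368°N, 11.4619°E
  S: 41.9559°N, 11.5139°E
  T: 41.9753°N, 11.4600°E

P at 41.9560°N, 11.4886°E:
  3: √((0.0025·111.32)² + (-0.0235·82.77)²) = √(0.077451 + 3.783395) = 1.9649 km
  4: √((0.0008·111.32)² + (0.0174·82.77)²) = √(0.007931 + 2.074170) = 1.4429 km
  5: √((-0.0123·111.32)² + (-0.0177·82.77)²) = √(1.874807 + 2.146310) = 2.0053 km
  → nearest: 4 (1.4429 km)
Q at 41.9551°N, 11.4547°E:
  3: √((0.0034·111.32)² + (0.0104·82.77)²) = √(0.143253 + 0.740990) = 0.9403 km
  4: √((0.0017·111.32)² + (0.0513·82.77)²) = √(0.035813 + 18.029374) = 4.2503 km
  5: √((-0.0114·111.32)² + (0.0162·82.77)²) = √(1.610483 + 1.797943) = 1.8462 km
  → nearest: 3 (0.9403 km)
R at 41.9368°N, 11.4619°E:
  3: √((0.0217·111.32)² + (0.0032·82.77)²) = √(5.835336 + 0.070153) = 2.4301 km
  4: √((0.0200·111.32)² + (0.0441·82.77)²) = √(4.956857 + 13.323646) = 4.2756 km
  5: √((0.0069·111.32)² + (0.0090·82.77)²) = √(0.589990 + 0.554921) = 1.0700 km
  → nearest: 5 (1.0700 km)
S at 41.9559°N, 11.5139°E:
  3: √((0.0026·111.32)² + (-0.0488·82.77)²) = √(0.083771 + 16.314943) = 4.0495 km
  4: √((0.0009·111.32)² + (-0.0079·82.77)²) = √(0.010038 + 0.427563) = 0.6615 km
  5: √((-0.0122·111.32)² + (-0.0430·82.77)²) = √(1.844446 + 12.667264) = 3.8094 km
  → nearest: 4 (0.6615 km)
T at 41.9753°N, 11.4600°E:
  3: √((-0.0168·111.32)² + (0.0051·82.77)²) = √(3.497558 + 0.178191) = 1.9172 km
  4: √((-0.0185·111.32)² + (0.0460·82.77)²) = √(4.241211 + 14.496447) = 4.3287 km
  5: √((-0.0316·111.32)² + (0.0109·82.77)²) = √(12.374298 + 0.813952) = 3.6316 km
  → nearest: 3 (1.9172 km)

P→4; Q→3; R→5; S→4; T→3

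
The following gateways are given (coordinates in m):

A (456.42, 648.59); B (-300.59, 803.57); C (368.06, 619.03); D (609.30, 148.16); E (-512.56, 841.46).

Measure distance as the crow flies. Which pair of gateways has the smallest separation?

Pairwise distances:
A–B: 772.71 m
A–C: 93.17 m
A–D: 523.26 m
A–E: 987.99 m
B–C: 693.65 m
B–D: 1121.37 m
B–E: 215.33 m
C–D: 529.07 m
C–E: 908.28 m
D–E: 1318.80 m
Closest pair: A–C at 93.17 m.

A and C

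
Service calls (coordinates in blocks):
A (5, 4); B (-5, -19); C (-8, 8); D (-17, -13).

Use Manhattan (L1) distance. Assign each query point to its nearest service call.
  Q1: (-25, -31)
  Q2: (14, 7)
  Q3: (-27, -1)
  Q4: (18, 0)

Q1→D; Q2→A; Q3→D; Q4→A

Q1 at (-25, -31):
  A: 65 blocks
  B: 32 blocks
  C: 56 blocks
  D: 26 blocks
  → nearest: D (26 blocks)
Q2 at (14, 7):
  A: 12 blocks
  B: 45 blocks
  C: 23 blocks
  D: 51 blocks
  → nearest: A (12 blocks)
Q3 at (-27, -1):
  A: 37 blocks
  B: 40 blocks
  C: 28 blocks
  D: 22 blocks
  → nearest: D (22 blocks)
Q4 at (18, 0):
  A: 17 blocks
  B: 42 blocks
  C: 34 blocks
  D: 48 blocks
  → nearest: A (17 blocks)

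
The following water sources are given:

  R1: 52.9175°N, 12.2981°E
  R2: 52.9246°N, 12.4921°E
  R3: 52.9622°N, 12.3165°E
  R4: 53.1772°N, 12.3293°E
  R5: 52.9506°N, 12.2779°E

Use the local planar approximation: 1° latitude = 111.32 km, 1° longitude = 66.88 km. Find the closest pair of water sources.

Pairwise distances:
R3–R5: 2.8865 km
R1–R5: 3.9245 km
R1–R3: 5.1259 km
R2–R3: 12.4677 km
R1–R2: 12.9988 km
R2–R5: 14.6152 km
R3–R4: 23.9491 km
R4–R5: 25.4583 km
R1–R4: 28.9850 km
R2–R4: 30.1538 km
Closest pair: R3–R5 at 2.8865 km.

R3 and R5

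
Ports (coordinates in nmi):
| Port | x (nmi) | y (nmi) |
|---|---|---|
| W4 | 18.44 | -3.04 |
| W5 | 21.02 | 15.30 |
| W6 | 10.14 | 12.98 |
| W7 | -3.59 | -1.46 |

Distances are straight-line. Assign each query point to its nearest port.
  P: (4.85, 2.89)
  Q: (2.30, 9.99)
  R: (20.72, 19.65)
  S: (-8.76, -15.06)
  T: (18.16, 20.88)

P→W7; Q→W6; R→W5; S→W7; T→W5

P at (4.85, 2.89):
  W4: √((13.59)² + (-5.93)²) = √(184.6881 + 35.1649) = 14.83 nmi
  W5: √((16.17)² + (12.41)²) = √(261.4689 + 154.0081) = 20.38 nmi
  W6: √((5.29)² + (10.09)²) = √(27.9841 + 101.8081) = 11.39 nmi
  W7: √((-8.44)² + (-4.35)²) = √(71.2336 + 18.9225) = 9.50 nmi
  → nearest: W7 (9.50 nmi)
Q at (2.30, 9.99):
  W4: √((16.14)² + (-13.03)²) = √(260.4996 + 169.7809) = 20.74 nmi
  W5: √((18.72)² + (5.31)²) = √(350.4384 + 28.1961) = 19.46 nmi
  W6: √((7.84)² + (2.99)²) = √(61.4656 + 8.9401) = 8.39 nmi
  W7: √((-5.89)² + (-11.45)²) = √(34.6921 + 131.1025) = 12.88 nmi
  → nearest: W6 (8.39 nmi)
R at (20.72, 19.65):
  W4: √((-2.28)² + (-22.69)²) = √(5.1984 + 514.8361) = 22.80 nmi
  W5: √((0.30)² + (-4.35)²) = √(0.0900 + 18.9225) = 4.36 nmi
  W6: √((-10.58)² + (-6.67)²) = √(111.9364 + 44.4889) = 12.51 nmi
  W7: √((-24.31)² + (-21.11)²) = √(590.9761 + 445.6321) = 32.20 nmi
  → nearest: W5 (4.36 nmi)
S at (-8.76, -15.06):
  W4: √((27.20)² + (12.02)²) = √(739.8400 + 144.4804) = 29.74 nmi
  W5: √((29.78)² + (30.36)²) = √(886.8484 + 921.7296) = 42.53 nmi
  W6: √((18.90)² + (28.04)²) = √(357.2100 + 786.2416) = 33.81 nmi
  W7: √((5.17)² + (13.60)²) = √(26.7289 + 184.9600) = 14.55 nmi
  → nearest: W7 (14.55 nmi)
T at (18.16, 20.88):
  W4: √((0.28)² + (-23.92)²) = √(0.0784 + 572.1664) = 23.92 nmi
  W5: √((2.86)² + (-5.58)²) = √(8.1796 + 31.1364) = 6.27 nmi
  W6: √((-8.02)² + (-7.90)²) = √(64.3204 + 62.4100) = 11.26 nmi
  W7: √((-21.75)² + (-22.34)²) = √(473.0625 + 499.0756) = 31.18 nmi
  → nearest: W5 (6.27 nmi)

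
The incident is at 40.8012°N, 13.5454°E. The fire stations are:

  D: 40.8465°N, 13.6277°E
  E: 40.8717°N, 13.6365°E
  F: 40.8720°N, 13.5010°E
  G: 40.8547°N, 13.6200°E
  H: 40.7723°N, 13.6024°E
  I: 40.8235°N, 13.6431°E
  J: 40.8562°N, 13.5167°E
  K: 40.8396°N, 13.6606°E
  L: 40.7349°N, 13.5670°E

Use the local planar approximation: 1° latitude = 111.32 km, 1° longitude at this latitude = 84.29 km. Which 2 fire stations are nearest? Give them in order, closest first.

Distances from 40.8012°N, 13.5454°E:
D: √((0.0453·111.32)² + (0.0823·84.29)²) = √(25.429791 + 48.122899) = 8.5763 km
E: √((0.0705·111.32)² + (0.0911·84.29)²) = √(61.592046 + 58.964261) = 10.9798 km
F: √((0.0708·111.32)² + (-0.0444·84.29)²) = √(62.117349 + 14.006127) = 8.7249 km
G: √((0.0535·111.32)² + (0.0746·84.29)²) = √(35.469410 + 39.539372) = 8.6608 km
H: √((-0.0289·111.32)² + (0.0570·84.29)²) = √(10.350041 + 23.083509) = 5.7822 km
I: √((0.0223·111.32)² + (0.0977·84.29)²) = √(6.162488 + 67.817416) = 8.6012 km
J: √((0.0550·111.32)² + (-0.0287·84.29)²) = √(37.486231 + 5.852156) = 6.5832 km
K: √((0.0384·111.32)² + (0.1152·84.29)²) = √(18.272957 + 94.288139) = 10.6095 km
L: √((-0.0663·111.32)² + (0.0216·84.29)²) = √(54.472016 + 3.314817) = 7.6018 km
Sorted: H (5.7822 km) < J (6.5832 km) < L (7.6018 km) < D (8.5763 km) < …

H, J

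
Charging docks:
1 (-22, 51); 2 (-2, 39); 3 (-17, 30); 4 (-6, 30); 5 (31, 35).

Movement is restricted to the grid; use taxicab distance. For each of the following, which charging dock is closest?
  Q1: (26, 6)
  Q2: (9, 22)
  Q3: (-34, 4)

Q1→5; Q2→4; Q3→3

Q1 at (26, 6):
  1: |-48| + |45| = 48 + 45 = 93
  2: |-28| + |33| = 28 + 33 = 61
  3: |-43| + |24| = 43 + 24 = 67
  4: |-32| + |24| = 32 + 24 = 56
  5: |5| + |29| = 5 + 29 = 34
  → nearest: 5 (34)
Q2 at (9, 22):
  1: |-31| + |29| = 31 + 29 = 60
  2: |-11| + |17| = 11 + 17 = 28
  3: |-26| + |8| = 26 + 8 = 34
  4: |-15| + |8| = 15 + 8 = 23
  5: |22| + |13| = 22 + 13 = 35
  → nearest: 4 (23)
Q3 at (-34, 4):
  1: |12| + |47| = 12 + 47 = 59
  2: |32| + |35| = 32 + 35 = 67
  3: |17| + |26| = 17 + 26 = 43
  4: |28| + |26| = 28 + 26 = 54
  5: |65| + |31| = 65 + 31 = 96
  → nearest: 3 (43)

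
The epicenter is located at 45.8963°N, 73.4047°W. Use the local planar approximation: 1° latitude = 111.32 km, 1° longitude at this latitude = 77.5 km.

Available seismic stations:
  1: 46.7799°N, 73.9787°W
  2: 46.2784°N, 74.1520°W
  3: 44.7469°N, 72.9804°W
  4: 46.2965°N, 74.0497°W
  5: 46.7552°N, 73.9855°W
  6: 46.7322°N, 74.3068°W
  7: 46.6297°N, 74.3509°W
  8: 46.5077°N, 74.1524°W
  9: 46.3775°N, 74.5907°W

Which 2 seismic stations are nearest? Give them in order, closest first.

4, 2

Distances from 45.8963°N, 73.4047°W:
1: √((0.8836·111.32)² + (-0.5740·77.5)²) = √(9675.152291 + 1978.915225) = 107.9540 km
2: √((0.3821·111.32)² + (-0.7473·77.5)²) = √(1809.257871 + 3354.234098) = 71.8574 km
3: √((-1.1494·111.32)² + (0.4243·77.5)²) = √(16371.511629 + 1081.308131) = 132.1091 km
4: √((0.4002·111.32)² + (-0.6450·77.5)²) = √(1984.726022 + 2498.750156) = 66.9588 km
5: √((0.8589·111.32)² + (-0.5808·77.5)²) = √(9141.797580 + 2026.080144) = 105.6782 km
6: √((0.8359·111.32)² + (-0.9021·77.5)²) = √(8658.746913 + 4887.792613) = 116.3896 km
7: √((0.7334·111.32)² + (-0.9462·77.5)²) = √(6665.430533 + 5377.362230) = 109.7397 km
8: √((0.6114·111.32)² + (-0.7477·77.5)²) = √(4632.306255 + 3357.825836) = 89.3875 km
9: √((0.4812·111.32)² + (-1.1860·77.5)²) = √(2869.443202 + 8448.367225) = 106.3852 km
Sorted: 4 (66.9588 km) < 2 (71.8574 km) < 8 (89.3875 km) < 5 (105.6782 km) < …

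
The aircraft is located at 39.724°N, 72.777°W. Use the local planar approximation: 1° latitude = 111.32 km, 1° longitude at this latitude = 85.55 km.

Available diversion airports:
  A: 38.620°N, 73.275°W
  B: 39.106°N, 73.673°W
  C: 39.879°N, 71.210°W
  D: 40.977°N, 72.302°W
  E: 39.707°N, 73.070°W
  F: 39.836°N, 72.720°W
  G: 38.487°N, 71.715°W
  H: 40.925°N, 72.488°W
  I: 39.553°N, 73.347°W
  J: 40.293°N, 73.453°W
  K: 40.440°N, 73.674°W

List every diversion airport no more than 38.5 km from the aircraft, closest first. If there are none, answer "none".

Distances from 39.724°N, 72.777°W:
A: √((-1.104·111.32)² + (-0.498·85.55)²) = √(15103.74143 + 1815.09230) = 130.072 km
B: √((-0.618·111.32)² + (-0.896·85.55)²) = √(4732.85659 + 5875.65175) = 102.998 km
C: √((0.155·111.32)² + (1.567·85.55)²) = √(297.72122 + 17971.23903) = 135.163 km
D: √((1.253·111.32)² + (0.475·85.55)²) = √(19455.77510 + 1651.30481) = 145.283 km
E: √((-0.017·111.32)² + (-0.293·85.55)²) = √(3.58133 + 628.31188) = 25.137 km
F: √((0.112·111.32)² + (0.057·85.55)²) = √(155.44703 + 23.77879) = 13.388 km
G: √((-1.237·111.32)² + (1.062·85.55)²) = √(18962.07214 + 8254.46749) = 164.974 km
H: √((1.201·111.32)² + (0.289·85.55)²) = √(17874.43859 + 611.27370) = 135.962 km
I: √((-0.171·111.32)² + (-0.570·85.55)²) = √(362.35864 + 2377.87893) = 52.347 km
J: √((0.569·111.32)² + (-0.676·85.55)²) = √(4012.09242 + 3344.51709) = 85.771 km
K: √((0.716·111.32)² + (-0.897·85.55)²) = √(6352.90615 + 5888.77436) = 110.642 km
Threshold 38.5 km: F (13.388 km), E (25.137 km) are within range.

F, E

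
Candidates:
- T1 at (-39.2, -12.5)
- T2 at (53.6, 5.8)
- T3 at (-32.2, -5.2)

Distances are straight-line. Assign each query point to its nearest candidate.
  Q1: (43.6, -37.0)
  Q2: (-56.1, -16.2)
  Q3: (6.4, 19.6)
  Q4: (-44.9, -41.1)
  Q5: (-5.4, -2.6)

Q1 at (43.6, -37.0):
  T1: √((-82.8)² + (24.5)²) = √(6855.840 + 600.250) = 86.3
  T2: √((10.0)² + (42.8)²) = √(100.000 + 1831.840) = 44.0
  T3: √((-75.8)² + (31.8)²) = √(5745.640 + 1011.240) = 82.2
  → nearest: T2 (44.0)
Q2 at (-56.1, -16.2):
  T1: √((16.9)² + (3.7)²) = √(285.610 + 13.690) = 17.3
  T2: √((109.7)² + (22.0)²) = √(12034.090 + 484.000) = 111.9
  T3: √((23.9)² + (11.0)²) = √(571.210 + 121.000) = 26.3
  → nearest: T1 (17.3)
Q3 at (6.4, 19.6):
  T1: √((-45.6)² + (-32.1)²) = √(2079.360 + 1030.410) = 55.8
  T2: √((47.2)² + (-13.8)²) = √(2227.840 + 190.440) = 49.2
  T3: √((-38.6)² + (-24.8)²) = √(1489.960 + 615.040) = 45.9
  → nearest: T3 (45.9)
Q4 at (-44.9, -41.1):
  T1: √((5.7)² + (28.6)²) = √(32.490 + 817.960) = 29.2
  T2: √((98.5)² + (46.9)²) = √(9702.250 + 2199.610) = 109.1
  T3: √((12.7)² + (35.9)²) = √(161.290 + 1288.810) = 38.1
  → nearest: T1 (29.2)
Q5 at (-5.4, -2.6):
  T1: √((-33.8)² + (-9.9)²) = √(1142.440 + 98.010) = 35.2
  T2: √((59.0)² + (8.4)²) = √(3481.000 + 70.560) = 59.6
  T3: √((-26.8)² + (-2.6)²) = √(718.240 + 6.760) = 26.9
  → nearest: T3 (26.9)

Q1→T2; Q2→T1; Q3→T3; Q4→T1; Q5→T3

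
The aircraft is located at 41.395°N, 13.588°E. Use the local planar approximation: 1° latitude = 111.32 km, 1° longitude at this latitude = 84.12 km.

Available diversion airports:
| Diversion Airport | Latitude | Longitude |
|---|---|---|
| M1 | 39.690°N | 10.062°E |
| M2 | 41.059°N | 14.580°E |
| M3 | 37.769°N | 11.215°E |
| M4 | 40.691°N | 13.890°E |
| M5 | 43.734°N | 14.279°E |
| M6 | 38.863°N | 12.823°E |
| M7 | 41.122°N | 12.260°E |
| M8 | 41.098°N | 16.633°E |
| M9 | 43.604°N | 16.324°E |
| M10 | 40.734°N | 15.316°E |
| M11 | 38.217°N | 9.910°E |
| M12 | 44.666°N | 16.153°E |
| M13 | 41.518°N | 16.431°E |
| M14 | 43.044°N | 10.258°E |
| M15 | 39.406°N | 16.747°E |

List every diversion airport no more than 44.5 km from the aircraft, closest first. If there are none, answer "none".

Distances from 41.395°N, 13.588°E:
M1: 352.136 km
M2: 91.446 km
M3: 450.308 km
M4: 82.384 km
M5: 266.787 km
M6: 289.115 km
M7: 115.771 km
M8: 258.270 km
M9: 336.808 km
M10: 162.922 km
M11: 469.980 km
M12: 423.255 km
M13: 239.545 km
M14: 334.909 km
M15: 345.890 km
Threshold 44.5 km: none within range.

none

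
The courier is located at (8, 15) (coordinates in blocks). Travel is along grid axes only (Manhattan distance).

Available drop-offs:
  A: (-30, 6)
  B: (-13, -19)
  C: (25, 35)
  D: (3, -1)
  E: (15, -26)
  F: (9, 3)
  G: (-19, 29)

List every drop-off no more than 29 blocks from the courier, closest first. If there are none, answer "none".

F, D

Distances from (8, 15):
A: |-38| + |-9| = 38 + 9 = 47 blocks
B: |-21| + |-34| = 21 + 34 = 55 blocks
C: |17| + |20| = 17 + 20 = 37 blocks
D: |-5| + |-16| = 5 + 16 = 21 blocks
E: |7| + |-41| = 7 + 41 = 48 blocks
F: |1| + |-12| = 1 + 12 = 13 blocks
G: |-27| + |14| = 27 + 14 = 41 blocks
Threshold 29 blocks: F (13 blocks), D (21 blocks) are within range.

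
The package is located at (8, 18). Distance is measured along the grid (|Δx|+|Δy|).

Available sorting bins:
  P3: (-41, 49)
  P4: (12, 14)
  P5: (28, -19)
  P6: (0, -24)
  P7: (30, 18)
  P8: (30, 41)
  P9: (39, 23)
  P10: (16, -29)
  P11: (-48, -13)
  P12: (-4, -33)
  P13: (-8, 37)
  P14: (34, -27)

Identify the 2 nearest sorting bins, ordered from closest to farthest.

Distances from (8, 18):
P3: 80
P4: 8
P5: 57
P6: 50
P7: 22
P8: 45
P9: 36
P10: 55
P11: 87
P12: 63
P13: 35
P14: 71
Sorted: P4 (8) < P7 (22) < P13 (35) < P9 (36) < …

P4, P7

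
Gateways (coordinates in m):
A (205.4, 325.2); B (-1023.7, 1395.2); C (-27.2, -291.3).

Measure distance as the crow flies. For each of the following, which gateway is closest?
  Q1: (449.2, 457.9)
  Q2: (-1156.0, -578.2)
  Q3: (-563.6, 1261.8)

Q1 at (449.2, 457.9):
  A: 277.6 m
  B: 1745.8 m
  C: 887.8 m
  → nearest: A (277.6 m)
Q2 at (-1156.0, -578.2):
  A: 1633.9 m
  B: 1977.8 m
  C: 1164.7 m
  → nearest: C (1164.7 m)
Q3 at (-563.6, 1261.8):
  A: 1211.9 m
  B: 479.0 m
  C: 1643.1 m
  → nearest: B (479.0 m)

Q1→A; Q2→C; Q3→B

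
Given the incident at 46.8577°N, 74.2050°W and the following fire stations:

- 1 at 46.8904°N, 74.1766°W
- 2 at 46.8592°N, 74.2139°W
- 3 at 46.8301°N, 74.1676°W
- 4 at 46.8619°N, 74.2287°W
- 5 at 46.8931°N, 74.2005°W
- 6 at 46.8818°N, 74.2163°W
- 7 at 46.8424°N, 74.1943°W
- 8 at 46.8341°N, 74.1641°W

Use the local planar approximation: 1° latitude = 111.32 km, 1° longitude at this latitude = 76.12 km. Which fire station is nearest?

Distances from 46.8577°N, 74.2050°W:
1: √((0.0327·111.32)² + (0.0284·76.12)²) = √(13.250794 + 4.673414) = 4.2337 km
2: √((0.0015·111.32)² + (-0.0089·76.12)²) = √(0.027882 + 0.458963) = 0.6977 km
3: √((-0.0276·111.32)² + (0.0374·76.12)²) = √(9.439838 + 8.104771) = 4.1886 km
4: √((0.0042·111.32)² + (-0.0237·76.12)²) = √(0.218597 + 3.254575) = 1.8636 km
5: √((0.0354·111.32)² + (0.0045·76.12)²) = √(15.529337 + 0.117334) = 3.9556 km
6: √((0.0241·111.32)² + (-0.0113·76.12)²) = √(7.197480 + 0.739868) = 2.8173 km
7: √((-0.0153·111.32)² + (0.0107·76.12)²) = √(2.900877 + 0.663384) = 1.8879 km
8: √((-0.0236·111.32)² + (0.0409·76.12)²) = √(6.901928 + 9.692687) = 4.0736 km
Minimum: 2 at 0.6977 km.

2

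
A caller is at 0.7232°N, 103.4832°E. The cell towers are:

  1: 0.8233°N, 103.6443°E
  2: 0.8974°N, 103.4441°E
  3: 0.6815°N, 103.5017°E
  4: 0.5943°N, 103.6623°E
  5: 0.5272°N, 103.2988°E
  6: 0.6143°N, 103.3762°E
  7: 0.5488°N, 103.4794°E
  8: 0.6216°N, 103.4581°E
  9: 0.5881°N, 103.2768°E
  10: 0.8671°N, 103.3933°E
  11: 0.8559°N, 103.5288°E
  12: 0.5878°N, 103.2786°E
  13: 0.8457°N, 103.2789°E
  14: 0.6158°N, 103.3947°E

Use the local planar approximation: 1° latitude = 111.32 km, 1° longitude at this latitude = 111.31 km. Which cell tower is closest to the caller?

3

Distances from 0.7232°N, 103.4832°E:
1: 21.1123 km
2: 19.8743 km
3: 5.0783 km
4: 24.5627 km
5: 29.9559 km
6: 16.9945 km
7: 19.4188 km
8: 11.6501 km
9: 27.4591 km
10: 18.8876 km
11: 15.6199 km
12: 27.3101 km
13: 26.5160 km
14: 15.4913 km
Minimum: 3 at 5.0783 km.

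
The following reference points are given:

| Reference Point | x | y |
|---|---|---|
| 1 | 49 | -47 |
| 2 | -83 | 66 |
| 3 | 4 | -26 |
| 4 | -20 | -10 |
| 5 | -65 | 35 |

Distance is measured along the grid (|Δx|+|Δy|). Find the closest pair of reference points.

Pairwise distances:
1–2: |-132| + |113| = 132 + 113 = 245
1–3: |-45| + |21| = 45 + 21 = 66
1–4: |-69| + |37| = 69 + 37 = 106
1–5: |-114| + |82| = 114 + 82 = 196
2–3: |87| + |-92| = 87 + 92 = 179
2–4: |63| + |-76| = 63 + 76 = 139
2–5: |18| + |-31| = 18 + 31 = 49
3–4: |-24| + |16| = 24 + 16 = 40
3–5: |-69| + |61| = 69 + 61 = 130
4–5: |-45| + |45| = 45 + 45 = 90
Closest pair: 3–4 at 40.

3 and 4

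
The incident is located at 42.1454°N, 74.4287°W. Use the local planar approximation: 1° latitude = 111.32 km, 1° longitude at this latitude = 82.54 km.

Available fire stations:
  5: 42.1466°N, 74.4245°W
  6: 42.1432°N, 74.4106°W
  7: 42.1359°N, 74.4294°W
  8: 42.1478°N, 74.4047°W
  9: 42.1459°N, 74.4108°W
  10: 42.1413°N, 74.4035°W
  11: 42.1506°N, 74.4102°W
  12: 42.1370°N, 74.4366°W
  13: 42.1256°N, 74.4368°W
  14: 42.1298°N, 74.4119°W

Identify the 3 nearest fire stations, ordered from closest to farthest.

Distances from 42.1454°N, 74.4287°W:
5: √((0.0012·111.32)² + (0.0042·82.54)²) = √(0.017845 + 0.120179) = 0.3715 km
6: √((-0.0022·111.32)² + (0.0181·82.54)²) = √(0.059978 + 2.231958) = 1.5139 km
7: √((-0.0095·111.32)² + (-0.0007·82.54)²) = √(1.118391 + 0.003338) = 1.0591 km
8: √((0.0024·111.32)² + (0.0240·82.54)²) = √(0.071379 + 3.924203) = 1.9989 km
9: √((0.0005·111.32)² + (0.0179·82.54)²) = √(0.003098 + 2.182906) = 1.4785 km
10: √((-0.0041·111.32)² + (0.0252·82.54)²) = √(0.208312 + 4.326433) = 2.1295 km
11: √((0.0052·111.32)² + (0.0185·82.54)²) = √(0.335084 + 2.331698) = 1.6330 km
12: √((-0.0084·111.32)² + (-0.0079·82.54)²) = √(0.874390 + 0.425190) = 1.1400 km
13: √((-0.0198·111.32)² + (-0.0081·82.54)²) = √(4.858216 + 0.446991) = 2.3033 km
14: √((-0.0156·111.32)² + (0.0168·82.54)²) = √(3.015752 + 1.922859) = 2.2223 km
Sorted: 5 (0.3715 km) < 7 (1.0591 km) < 12 (1.1400 km) < 9 (1.4785 km) < 6 (1.5139 km) < …

5, 7, 12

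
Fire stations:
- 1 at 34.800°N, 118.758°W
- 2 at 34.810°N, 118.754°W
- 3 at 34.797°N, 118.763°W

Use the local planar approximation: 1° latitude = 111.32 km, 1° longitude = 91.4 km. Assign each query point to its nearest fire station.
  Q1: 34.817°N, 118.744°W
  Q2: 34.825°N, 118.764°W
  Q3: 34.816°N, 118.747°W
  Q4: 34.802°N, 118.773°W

Q1 at 34.817°N, 118.744°W:
  1: 2.284 km
  2: 1.201 km
  3: 2.824 km
  → nearest: 2 (1.201 km)
Q2 at 34.825°N, 118.764°W:
  1: 2.837 km
  2: 1.904 km
  3: 3.118 km
  → nearest: 2 (1.904 km)
Q3 at 34.816°N, 118.747°W:
  1: 2.045 km
  2: 0.925 km
  3: 2.571 km
  → nearest: 2 (0.925 km)
Q4 at 34.802°N, 118.773°W:
  1: 1.389 km
  2: 1.952 km
  3: 1.070 km
  → nearest: 3 (1.070 km)

Q1→2; Q2→2; Q3→2; Q4→3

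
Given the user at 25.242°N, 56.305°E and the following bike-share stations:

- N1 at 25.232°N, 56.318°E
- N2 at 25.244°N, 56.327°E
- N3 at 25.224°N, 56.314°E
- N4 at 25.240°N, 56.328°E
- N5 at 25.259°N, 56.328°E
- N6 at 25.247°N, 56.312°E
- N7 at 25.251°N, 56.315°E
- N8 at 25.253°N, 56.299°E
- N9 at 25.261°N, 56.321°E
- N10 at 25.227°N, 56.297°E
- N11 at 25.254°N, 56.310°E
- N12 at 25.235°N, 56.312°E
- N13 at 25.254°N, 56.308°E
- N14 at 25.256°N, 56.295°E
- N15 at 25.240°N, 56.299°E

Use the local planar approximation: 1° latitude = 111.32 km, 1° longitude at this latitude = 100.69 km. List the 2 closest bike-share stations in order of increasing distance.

Distances from 25.242°N, 56.305°E:
N1: √((-0.010·111.32)² + (0.013·100.69)²) = √(1.23921 + 1.71340) = 1.718 km
N2: √((0.002·111.32)² + (0.022·100.69)²) = √(0.04957 + 4.90702) = 2.226 km
N3: √((-0.018·111.32)² + (0.009·100.69)²) = √(4.01505 + 0.82122) = 2.199 km
N4: √((-0.002·111.32)² + (0.023·100.69)²) = √(0.04957 + 5.36325) = 2.327 km
N5: √((0.017·111.32)² + (0.023·100.69)²) = √(3.58133 + 5.36325) = 2.991 km
N6: √((0.005·111.32)² + (0.007·100.69)²) = √(0.30980 + 0.49679) = 0.898 km
N7: √((0.009·111.32)² + (0.010·100.69)²) = √(1.00376 + 1.01385) = 1.420 km
N8: √((0.011·111.32)² + (-0.006·100.69)²) = √(1.49945 + 0.36499) = 1.365 km
N9: √((0.019·111.32)² + (0.016·100.69)²) = √(4.47356 + 2.59545) = 2.659 km
N10: √((-0.015·111.32)² + (-0.008·100.69)²) = √(2.78823 + 0.64886) = 1.854 km
N11: √((0.012·111.32)² + (0.005·100.69)²) = √(1.78447 + 0.25346) = 1.428 km
N12: √((-0.007·111.32)² + (0.007·100.69)²) = √(0.60721 + 0.49679) = 1.051 km
N13: √((0.012·111.32)² + (0.003·100.69)²) = √(1.78447 + 0.09125) = 1.370 km
N14: √((0.014·111.32)² + (-0.010·100.69)²) = √(2.42886 + 1.01385) = 1.855 km
N15: √((-0.002·111.32)² + (-0.006·100.69)²) = √(0.04957 + 0.36499) = 0.644 km
Sorted: N15 (0.644 km) < N6 (0.898 km) < N12 (1.051 km) < N8 (1.365 km) < …

N15, N6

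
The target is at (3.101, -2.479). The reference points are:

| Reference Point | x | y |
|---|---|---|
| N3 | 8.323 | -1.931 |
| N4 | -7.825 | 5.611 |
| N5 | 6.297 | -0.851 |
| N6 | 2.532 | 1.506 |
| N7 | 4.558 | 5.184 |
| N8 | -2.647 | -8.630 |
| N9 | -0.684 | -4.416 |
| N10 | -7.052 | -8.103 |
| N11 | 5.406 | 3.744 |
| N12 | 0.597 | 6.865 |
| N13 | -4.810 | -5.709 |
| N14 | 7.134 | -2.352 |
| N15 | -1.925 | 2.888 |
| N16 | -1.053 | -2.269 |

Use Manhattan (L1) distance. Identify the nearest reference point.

Distances from (3.101, -2.479):
N3: 5.770
N4: 19.016
N5: 4.824
N6: 4.554
N7: 9.120
N8: 11.899
N9: 5.722
N10: 15.777
N11: 8.528
N12: 11.848
N13: 11.141
N14: 4.160
N15: 10.393
N16: 4.364
Minimum: N14 at 4.160.

N14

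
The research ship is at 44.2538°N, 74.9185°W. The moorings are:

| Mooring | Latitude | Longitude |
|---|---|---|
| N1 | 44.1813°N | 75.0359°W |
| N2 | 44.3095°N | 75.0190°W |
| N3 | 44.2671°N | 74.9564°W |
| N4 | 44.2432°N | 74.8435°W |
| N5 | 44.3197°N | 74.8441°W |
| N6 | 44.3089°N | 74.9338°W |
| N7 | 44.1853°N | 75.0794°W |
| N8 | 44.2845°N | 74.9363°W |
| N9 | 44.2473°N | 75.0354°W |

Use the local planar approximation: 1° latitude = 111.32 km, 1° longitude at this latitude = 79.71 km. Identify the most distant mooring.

N7

Distances from 44.2538°N, 74.9185°W:
N1: √((-0.0725·111.32)² + (-0.1174·79.71)²) = √(65.136198 + 87.571303) = 12.3575 km
N2: √((0.0557·111.32)² + (-0.1005·79.71)²) = √(38.446498 + 64.173798) = 10.1302 km
N3: √((0.0133·111.32)² + (-0.0379·79.71)²) = √(2.192046 + 9.126495) = 3.3643 km
N4: √((-0.0106·111.32)² + (0.0750·79.71)²) = √(1.392381 + 35.739473) = 6.0936 km
N5: √((0.0659·111.32)² + (0.0744·79.71)²) = √(53.816720 + 35.169929) = 9.4333 km
N6: √((0.0551·111.32)² + (-0.0153·79.71)²) = √(37.622668 + 1.487334) = 6.2538 km
N7: √((-0.0685·111.32)² + (-0.1609·79.71)²) = √(58.147030 + 164.489320) = 14.9210 km
N8: √((0.0307·111.32)² + (-0.0178·79.71)²) = √(11.679470 + 2.013101) = 3.7003 km
N9: √((-0.0065·111.32)² + (-0.1169·79.71)²) = √(0.523568 + 86.826969) = 9.3462 km
Maximum: N7 at 14.9210 km.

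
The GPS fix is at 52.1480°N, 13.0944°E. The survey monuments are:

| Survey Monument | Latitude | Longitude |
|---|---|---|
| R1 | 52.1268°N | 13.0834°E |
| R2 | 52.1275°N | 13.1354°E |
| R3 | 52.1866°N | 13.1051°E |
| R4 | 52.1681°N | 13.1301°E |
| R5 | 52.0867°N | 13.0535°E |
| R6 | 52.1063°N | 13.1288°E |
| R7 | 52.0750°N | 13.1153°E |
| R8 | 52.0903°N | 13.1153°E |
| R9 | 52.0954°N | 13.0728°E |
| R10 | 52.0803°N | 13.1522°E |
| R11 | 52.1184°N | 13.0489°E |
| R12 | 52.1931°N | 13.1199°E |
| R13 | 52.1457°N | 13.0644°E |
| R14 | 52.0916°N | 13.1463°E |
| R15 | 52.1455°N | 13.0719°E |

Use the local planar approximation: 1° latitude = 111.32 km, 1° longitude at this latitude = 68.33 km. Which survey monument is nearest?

R15

Distances from 52.1480°N, 13.0944°E:
R1: √((-0.0212·111.32)² + (-0.0110·68.33)²) = √(5.569524 + 0.564948) = 2.4768 km
R2: √((-0.0205·111.32)² + (0.0410·68.33)²) = √(5.207798 + 7.848570) = 3.6134 km
R3: √((0.0386·111.32)² + (0.0107·68.33)²) = √(18.463796 + 0.534553) = 4.3587 km
R4: √((0.0201·111.32)² + (0.0357·68.33)²) = √(5.006549 + 5.950580) = 3.3102 km
R5: √((-0.0613·111.32)² + (-0.0409·68.33)²) = √(46.565830 + 7.810331) = 7.3740 km
R6: √((-0.0417·111.32)² + (0.0344·68.33)²) = √(21.548572 + 5.525095) = 5.2032 km
R7: √((-0.0730·111.32)² + (0.0209·68.33)²) = √(66.037727 + 2.039461) = 8.2509 km
R8: √((-0.0577·111.32)² + (0.0209·68.33)²) = √(41.257036 + 2.039461) = 6.5800 km
R9: √((-0.0526·111.32)² + (-0.0216·68.33)²) = √(34.286084 + 2.178363) = 6.0386 km
R10: √((-0.0677·111.32)² + (0.0578·68.33)²) = √(56.796782 + 15.598345) = 8.5085 km
R11: √((-0.0296·111.32)² + (-0.0455·68.33)²) = √(10.857499 + 9.665974) = 4.5303 km
R12: √((0.0451·111.32)² + (0.0255·68.33)²) = √(25.205742 + 3.036010) = 5.3143 km
R13: √((-0.0023·111.32)² + (-0.0300·68.33)²) = √(0.065554 + 4.202090) = 2.0658 km
R14: √((-0.0564·111.32)² + (0.0519·68.33)²) = √(39.418909 + 12.576435) = 7.2108 km
R15: √((-0.0025·111.32)² + (-0.0225·68.33)²) = √(0.077451 + 2.363676) = 1.5624 km
Minimum: R15 at 1.5624 km.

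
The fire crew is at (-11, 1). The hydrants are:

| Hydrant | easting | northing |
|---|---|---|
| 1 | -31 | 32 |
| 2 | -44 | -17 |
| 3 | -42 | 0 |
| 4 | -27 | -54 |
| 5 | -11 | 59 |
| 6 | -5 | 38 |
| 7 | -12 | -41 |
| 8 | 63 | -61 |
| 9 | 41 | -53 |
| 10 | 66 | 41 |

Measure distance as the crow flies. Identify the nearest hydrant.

Distances from (-11, 1):
1: √((-20)² + (31)²) = √(400.000 + 961.000) = 36.9
2: √((-33)² + (-18)²) = √(1089.000 + 324.000) = 37.6
3: √((-31)² + (-1)²) = √(961.000 + 1.000) = 31.0
4: √((-16)² + (-55)²) = √(256.000 + 3025.000) = 57.3
5: √((0)² + (58)²) = √(0.000 + 3364.000) = 58.0
6: √((6)² + (37)²) = √(36.000 + 1369.000) = 37.5
7: √((-1)² + (-42)²) = √(1.000 + 1764.000) = 42.0
8: √((74)² + (-62)²) = √(5476.000 + 3844.000) = 96.5
9: √((52)² + (-54)²) = √(2704.000 + 2916.000) = 75.0
10: √((77)² + (40)²) = √(5929.000 + 1600.000) = 86.8
Minimum: 3 at 31.0.

3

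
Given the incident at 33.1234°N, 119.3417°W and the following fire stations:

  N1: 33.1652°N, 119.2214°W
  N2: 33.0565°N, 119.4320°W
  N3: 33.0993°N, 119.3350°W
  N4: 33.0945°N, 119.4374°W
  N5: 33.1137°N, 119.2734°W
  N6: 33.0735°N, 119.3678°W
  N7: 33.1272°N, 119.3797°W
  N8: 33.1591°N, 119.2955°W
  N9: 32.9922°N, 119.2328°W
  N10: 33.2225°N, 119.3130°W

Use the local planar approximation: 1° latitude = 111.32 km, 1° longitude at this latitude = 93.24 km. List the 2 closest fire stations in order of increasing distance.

N3, N7

Distances from 33.1234°N, 119.3417°W:
N1: 12.1436 km
N2: 11.2406 km
N3: 2.7546 km
N4: 9.4853 km
N5: 6.4592 km
N6: 6.0646 km
N7: 3.5683 km
N8: 5.8609 km
N9: 17.7880 km
N10: 11.3517 km
Sorted: N3 (2.7546 km) < N7 (3.5683 km) < N8 (5.8609 km) < N6 (6.0646 km) < …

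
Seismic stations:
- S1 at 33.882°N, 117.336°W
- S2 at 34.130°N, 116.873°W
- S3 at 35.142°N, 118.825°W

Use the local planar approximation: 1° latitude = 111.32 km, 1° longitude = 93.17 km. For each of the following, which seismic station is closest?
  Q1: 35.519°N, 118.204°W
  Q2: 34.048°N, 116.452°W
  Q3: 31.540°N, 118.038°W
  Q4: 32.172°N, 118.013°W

Q1→S3; Q2→S2; Q3→S1; Q4→S1

Q1 at 35.519°N, 118.204°W:
  S1: 199.370 km
  S2: 198.209 km
  S3: 71.477 km
  → nearest: S3 (71.477 km)
Q2 at 34.048°N, 116.452°W:
  S1: 84.410 km
  S2: 40.273 km
  S3: 252.415 km
  → nearest: S2 (40.273 km)
Q3 at 31.540°N, 118.038°W:
  S1: 268.790 km
  S2: 308.074 km
  S3: 407.624 km
  → nearest: S1 (268.790 km)
Q4 at 32.172°N, 118.013°W:
  S1: 200.535 km
  S2: 242.466 km
  S3: 339.166 km
  → nearest: S1 (200.535 km)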